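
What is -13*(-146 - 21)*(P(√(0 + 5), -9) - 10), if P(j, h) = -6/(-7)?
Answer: -138944/7 ≈ -19849.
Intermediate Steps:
P(j, h) = 6/7 (P(j, h) = -6*(-⅐) = 6/7)
-13*(-146 - 21)*(P(√(0 + 5), -9) - 10) = -13*(-146 - 21)*(6/7 - 10) = -(-2171)*(-64)/7 = -13*10688/7 = -138944/7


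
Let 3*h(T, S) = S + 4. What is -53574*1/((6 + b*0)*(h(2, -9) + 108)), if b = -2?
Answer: -26787/319 ≈ -83.972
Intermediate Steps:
h(T, S) = 4/3 + S/3 (h(T, S) = (S + 4)/3 = (4 + S)/3 = 4/3 + S/3)
-53574*1/((6 + b*0)*(h(2, -9) + 108)) = -53574*1/((6 - 2*0)*((4/3 + (⅓)*(-9)) + 108)) = -53574*1/((6 + 0)*((4/3 - 3) + 108)) = -53574*1/(6*(-5/3 + 108)) = -53574/(6*(319/3)) = -53574/638 = -53574*1/638 = -26787/319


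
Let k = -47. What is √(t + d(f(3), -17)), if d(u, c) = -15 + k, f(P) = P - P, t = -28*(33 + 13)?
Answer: 15*I*√6 ≈ 36.742*I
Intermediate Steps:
t = -1288 (t = -28*46 = -1288)
f(P) = 0
d(u, c) = -62 (d(u, c) = -15 - 47 = -62)
√(t + d(f(3), -17)) = √(-1288 - 62) = √(-1350) = 15*I*√6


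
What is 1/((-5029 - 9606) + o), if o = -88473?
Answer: -1/103108 ≈ -9.6986e-6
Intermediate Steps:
1/((-5029 - 9606) + o) = 1/((-5029 - 9606) - 88473) = 1/(-14635 - 88473) = 1/(-103108) = -1/103108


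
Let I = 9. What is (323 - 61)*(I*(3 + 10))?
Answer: 30654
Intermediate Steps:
(323 - 61)*(I*(3 + 10)) = (323 - 61)*(9*(3 + 10)) = 262*(9*13) = 262*117 = 30654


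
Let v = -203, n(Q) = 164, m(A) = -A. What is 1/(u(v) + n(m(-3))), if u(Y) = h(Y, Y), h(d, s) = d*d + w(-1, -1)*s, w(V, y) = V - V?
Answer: 1/41373 ≈ 2.4170e-5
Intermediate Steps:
w(V, y) = 0
h(d, s) = d² (h(d, s) = d*d + 0*s = d² + 0 = d²)
u(Y) = Y²
1/(u(v) + n(m(-3))) = 1/((-203)² + 164) = 1/(41209 + 164) = 1/41373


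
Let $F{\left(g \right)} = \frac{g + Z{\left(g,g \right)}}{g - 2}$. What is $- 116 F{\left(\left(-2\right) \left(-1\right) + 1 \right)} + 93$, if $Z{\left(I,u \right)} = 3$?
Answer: $-603$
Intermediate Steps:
$F{\left(g \right)} = \frac{3 + g}{-2 + g}$ ($F{\left(g \right)} = \frac{g + 3}{g - 2} = \frac{3 + g}{-2 + g}$)
$- 116 F{\left(\left(-2\right) \left(-1\right) + 1 \right)} + 93 = - 116 \frac{3 + \left(\left(-2\right) \left(-1\right) + 1\right)}{-2 + \left(\left(-2\right) \left(-1\right) + 1\right)} + 93 = - 116 \frac{3 + \left(2 + 1\right)}{-2 + \left(2 + 1\right)} + 93 = - 116 \frac{3 + 3}{-2 + 3} + 93 = - 116 \cdot 1^{-1} \cdot 6 + 93 = - 116 \cdot 1 \cdot 6 + 93 = \left(-116\right) 6 + 93 = -696 + 93 = -603$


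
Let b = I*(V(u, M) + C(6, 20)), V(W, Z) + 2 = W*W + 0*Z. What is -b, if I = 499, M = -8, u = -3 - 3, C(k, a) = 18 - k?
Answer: -22954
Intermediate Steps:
u = -6
V(W, Z) = -2 + W**2 (V(W, Z) = -2 + (W*W + 0*Z) = -2 + (W**2 + 0) = -2 + W**2)
b = 22954 (b = 499*((-2 + (-6)**2) + (18 - 1*6)) = 499*((-2 + 36) + (18 - 6)) = 499*(34 + 12) = 499*46 = 22954)
-b = -1*22954 = -22954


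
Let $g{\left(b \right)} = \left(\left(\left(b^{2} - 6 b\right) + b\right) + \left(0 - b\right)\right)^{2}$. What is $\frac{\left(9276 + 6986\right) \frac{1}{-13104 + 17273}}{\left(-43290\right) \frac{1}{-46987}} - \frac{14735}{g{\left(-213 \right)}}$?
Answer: $\frac{92368929589890022}{21816968892295005} \approx 4.2338$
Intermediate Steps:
$g{\left(b \right)} = \left(b^{2} - 6 b\right)^{2}$ ($g{\left(b \right)} = \left(\left(b^{2} - 5 b\right) - b\right)^{2} = \left(b^{2} - 6 b\right)^{2}$)
$\frac{\left(9276 + 6986\right) \frac{1}{-13104 + 17273}}{\left(-43290\right) \frac{1}{-46987}} - \frac{14735}{g{\left(-213 \right)}} = \frac{\left(9276 + 6986\right) \frac{1}{-13104 + 17273}}{\left(-43290\right) \frac{1}{-46987}} - \frac{14735}{\left(-213\right)^{2} \left(-6 - 213\right)^{2}} = \frac{16262 \cdot \frac{1}{4169}}{\left(-43290\right) \left(- \frac{1}{46987}\right)} - \frac{14735}{45369 \left(-219\right)^{2}} = \frac{16262 \cdot \frac{1}{4169}}{\frac{43290}{46987}} - \frac{14735}{45369 \cdot 47961} = \frac{16262}{4169} \cdot \frac{46987}{43290} - \frac{14735}{2175942609} = \frac{382051297}{90238005} - \frac{14735}{2175942609} = \frac{92368929589890022}{21816968892295005}$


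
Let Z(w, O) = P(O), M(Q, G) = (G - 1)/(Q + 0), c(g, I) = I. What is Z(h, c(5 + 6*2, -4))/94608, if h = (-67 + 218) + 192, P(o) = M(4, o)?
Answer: -5/378432 ≈ -1.3212e-5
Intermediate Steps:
M(Q, G) = (-1 + G)/Q
P(o) = -¼ + o/4 (P(o) = (-1 + o)/4 = -¼ + o/4)
h = 343 (h = 151 + 192 = 343)
Z(w, O) = -¼ + O/4
Z(h, c(5 + 6*2, -4))/94608 = (-¼ + (¼)*(-4))/94608 = (-¼ - 1)*(1/94608) = -5/4*1/94608 = -5/378432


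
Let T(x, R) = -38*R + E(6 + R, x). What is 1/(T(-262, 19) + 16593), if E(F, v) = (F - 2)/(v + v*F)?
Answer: 6812/108113229 ≈ 6.3008e-5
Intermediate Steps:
E(F, v) = (-2 + F)/(v + F*v)
T(x, R) = -38*R + (4 + R)/(x*(7 + R)) (T(x, R) = -38*R + (-2 + (6 + R))/(x*(1 + (6 + R))) = -38*R + (4 + R)/(x*(7 + R)))
1/(T(-262, 19) + 16593) = 1/((4 + 19 - 38*19*(-262)*(7 + 19))/((-262)*(7 + 19)) + 16593) = 1/(-1/262*(4 + 19 - 38*19*(-262)*26)/26 + 16593) = 1/(-1/262*1/26*(4 + 19 + 4918264) + 16593) = 1/(-1/262*1/26*4918287 + 16593) = 1/(-4918287/6812 + 16593) = 1/(108113229/6812) = 6812/108113229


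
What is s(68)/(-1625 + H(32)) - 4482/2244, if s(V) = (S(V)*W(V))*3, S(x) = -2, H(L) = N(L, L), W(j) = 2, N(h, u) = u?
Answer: -395161/198594 ≈ -1.9898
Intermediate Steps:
H(L) = L
s(V) = -12 (s(V) = -2*2*3 = -4*3 = -12)
s(68)/(-1625 + H(32)) - 4482/2244 = -12/(-1625 + 32) - 4482/2244 = -12/(-1593) - 4482*1/2244 = -12*(-1/1593) - 747/374 = 4/531 - 747/374 = -395161/198594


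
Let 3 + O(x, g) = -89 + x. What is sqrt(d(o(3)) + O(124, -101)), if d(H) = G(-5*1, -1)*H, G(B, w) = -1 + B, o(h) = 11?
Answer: I*sqrt(34) ≈ 5.8309*I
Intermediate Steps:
d(H) = -6*H (d(H) = (-1 - 5*1)*H = (-1 - 5)*H = -6*H)
O(x, g) = -92 + x (O(x, g) = -3 + (-89 + x) = -92 + x)
sqrt(d(o(3)) + O(124, -101)) = sqrt(-6*11 + (-92 + 124)) = sqrt(-66 + 32) = sqrt(-34) = I*sqrt(34)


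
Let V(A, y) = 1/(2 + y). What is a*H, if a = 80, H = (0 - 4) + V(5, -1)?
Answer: -240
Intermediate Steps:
H = -3 (H = (0 - 4) + 1/(2 - 1) = -4 + 1/1 = -4 + 1 = -3)
a*H = 80*(-3) = -240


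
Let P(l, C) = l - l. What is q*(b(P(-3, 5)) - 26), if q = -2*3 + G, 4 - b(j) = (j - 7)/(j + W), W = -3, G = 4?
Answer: 146/3 ≈ 48.667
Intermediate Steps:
P(l, C) = 0
b(j) = 4 - (-7 + j)/(-3 + j) (b(j) = 4 - (j - 7)/(j - 3) = 4 - (-7 + j)/(-3 + j))
q = -2 (q = -2*3 + 4 = -6 + 4 = -2)
q*(b(P(-3, 5)) - 26) = -2*((-5 + 3*0)/(-3 + 0) - 26) = -2*((-5 + 0)/(-3) - 26) = -2*(-⅓*(-5) - 26) = -2*(5/3 - 26) = -2*(-73/3) = 146/3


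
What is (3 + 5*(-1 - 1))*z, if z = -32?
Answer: 224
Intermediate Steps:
(3 + 5*(-1 - 1))*z = (3 + 5*(-1 - 1))*(-32) = (3 + 5*(-2))*(-32) = (3 - 10)*(-32) = -7*(-32) = 224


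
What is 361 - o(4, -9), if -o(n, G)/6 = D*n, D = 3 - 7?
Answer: 265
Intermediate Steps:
D = -4
o(n, G) = 24*n (o(n, G) = -(-24)*n = 24*n)
361 - o(4, -9) = 361 - 24*4 = 361 - 1*96 = 361 - 96 = 265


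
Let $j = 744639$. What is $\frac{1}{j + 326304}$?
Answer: $\frac{1}{1070943} \approx 9.3376 \cdot 10^{-7}$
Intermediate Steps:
$\frac{1}{j + 326304} = \frac{1}{744639 + 326304} = \frac{1}{1070943}$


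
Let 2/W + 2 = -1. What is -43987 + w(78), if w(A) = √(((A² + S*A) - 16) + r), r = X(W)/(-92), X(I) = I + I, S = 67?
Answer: -43987 + √53770803/69 ≈ -43881.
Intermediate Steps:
W = -⅔ (W = 2/(-2 - 1) = 2/(-3) = 2*(-⅓) = -⅔ ≈ -0.66667)
X(I) = 2*I
r = 1/69 (r = (2*(-⅔))/(-92) = -4/3*(-1/92) = 1/69 ≈ 0.014493)
w(A) = √(-1103/69 + A² + 67*A) (w(A) = √(((A² + 67*A) - 16) + 1/69) = √((-16 + A² + 67*A) + 1/69) = √(-1103/69 + A² + 67*A))
-43987 + w(78) = -43987 + √(-76107 + 4761*78² + 318987*78)/69 = -43987 + √(-76107 + 4761*6084 + 24880986)/69 = -43987 + √(-76107 + 28965924 + 24880986)/69 = -43987 + √53770803/69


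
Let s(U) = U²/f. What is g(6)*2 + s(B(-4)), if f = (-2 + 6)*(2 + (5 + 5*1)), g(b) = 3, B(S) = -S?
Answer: 19/3 ≈ 6.3333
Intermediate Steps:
f = 48 (f = 4*(2 + (5 + 5)) = 4*(2 + 10) = 4*12 = 48)
s(U) = U²/48
g(6)*2 + s(B(-4)) = 3*2 + (-1*(-4))²/48 = 6 + (1/48)*4² = 6 + (1/48)*16 = 6 + ⅓ = 19/3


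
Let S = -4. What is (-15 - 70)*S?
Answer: 340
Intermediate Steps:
(-15 - 70)*S = (-15 - 70)*(-4) = -85*(-4) = 340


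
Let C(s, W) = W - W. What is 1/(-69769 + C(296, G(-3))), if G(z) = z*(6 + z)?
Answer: -1/69769 ≈ -1.4333e-5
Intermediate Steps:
C(s, W) = 0
1/(-69769 + C(296, G(-3))) = 1/(-69769 + 0) = 1/(-69769) = -1/69769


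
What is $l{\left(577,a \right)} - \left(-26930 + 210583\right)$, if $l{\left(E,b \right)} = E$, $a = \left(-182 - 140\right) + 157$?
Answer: $-183076$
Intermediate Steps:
$a = -165$ ($a = -322 + 157 = -165$)
$l{\left(577,a \right)} - \left(-26930 + 210583\right) = 577 - \left(-26930 + 210583\right) = 577 - 183653 = -183076$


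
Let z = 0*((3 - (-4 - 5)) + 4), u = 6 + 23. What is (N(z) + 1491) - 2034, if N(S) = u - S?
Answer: -514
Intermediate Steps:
u = 29
z = 0 (z = 0*((3 - 1*(-9)) + 4) = 0*((3 + 9) + 4) = 0*(12 + 4) = 0*16 = 0)
N(S) = 29 - S
(N(z) + 1491) - 2034 = ((29 - 1*0) + 1491) - 2034 = ((29 + 0) + 1491) - 2034 = (29 + 1491) - 2034 = 1520 - 2034 = -514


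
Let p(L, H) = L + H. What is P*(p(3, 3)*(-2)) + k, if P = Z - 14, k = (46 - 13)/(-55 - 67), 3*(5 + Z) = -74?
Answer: 63895/122 ≈ 523.73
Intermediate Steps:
p(L, H) = H + L
Z = -89/3 (Z = -5 + (⅓)*(-74) = -5 - 74/3 = -89/3 ≈ -29.667)
k = -33/122 (k = 33/(-122) = 33*(-1/122) = -33/122 ≈ -0.27049)
P = -131/3 (P = -89/3 - 14 = -131/3 ≈ -43.667)
P*(p(3, 3)*(-2)) + k = -131*(3 + 3)*(-2)/3 - 33/122 = -262*(-2) - 33/122 = -131/3*(-12) - 33/122 = 524 - 33/122 = 63895/122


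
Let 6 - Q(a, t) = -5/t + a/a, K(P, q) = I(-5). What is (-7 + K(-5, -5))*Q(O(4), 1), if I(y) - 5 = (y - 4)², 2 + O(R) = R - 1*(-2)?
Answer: 790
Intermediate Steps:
O(R) = R (O(R) = -2 + (R - 1*(-2)) = -2 + (R + 2) = -2 + (2 + R) = R)
I(y) = 5 + (-4 + y)² (I(y) = 5 + (y - 4)² = 5 + (-4 + y)²)
K(P, q) = 86 (K(P, q) = 5 + (-4 - 5)² = 5 + (-9)² = 5 + 81 = 86)
Q(a, t) = 5 + 5/t (Q(a, t) = 6 - (-5/t + a/a) = 6 - (-5/t + 1) = 6 - (1 - 5/t) = 6 + (-1 + 5/t) = 5 + 5/t)
(-7 + K(-5, -5))*Q(O(4), 1) = (-7 + 86)*(5 + 5/1) = 79*(5 + 5*1) = 79*(5 + 5) = 79*10 = 790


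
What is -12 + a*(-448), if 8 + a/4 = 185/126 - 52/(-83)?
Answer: 7895932/747 ≈ 10570.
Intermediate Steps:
a = -123514/5229 (a = -32 + 4*(185/126 - 52/(-83)) = -32 + 4*(185*(1/126) - 52*(-1/83)) = -32 + 4*(185/126 + 52/83) = -32 + 4*(21907/10458) = -32 + 43814/5229 = -123514/5229 ≈ -23.621)
-12 + a*(-448) = -12 - 123514/5229*(-448) = -12 + 7904896/747 = 7895932/747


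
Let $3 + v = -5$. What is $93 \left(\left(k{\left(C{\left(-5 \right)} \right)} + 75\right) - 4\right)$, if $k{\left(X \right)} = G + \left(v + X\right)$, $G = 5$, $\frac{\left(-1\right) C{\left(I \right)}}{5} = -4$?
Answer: $8184$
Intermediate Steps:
$v = -8$ ($v = -3 - 5 = -8$)
$C{\left(I \right)} = 20$ ($C{\left(I \right)} = \left(-5\right) \left(-4\right) = 20$)
$k{\left(X \right)} = -3 + X$ ($k{\left(X \right)} = 5 + \left(-8 + X\right) = -3 + X$)
$93 \left(\left(k{\left(C{\left(-5 \right)} \right)} + 75\right) - 4\right) = 93 \left(\left(\left(-3 + 20\right) + 75\right) - 4\right) = 93 \left(\left(17 + 75\right) - 4\right) = 93 \left(92 - 4\right) = 93 \cdot 88 = 8184$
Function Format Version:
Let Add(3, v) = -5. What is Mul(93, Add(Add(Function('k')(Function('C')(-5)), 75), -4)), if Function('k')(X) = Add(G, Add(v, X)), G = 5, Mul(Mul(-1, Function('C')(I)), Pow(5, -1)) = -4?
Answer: 8184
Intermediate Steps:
v = -8 (v = Add(-3, -5) = -8)
Function('C')(I) = 20 (Function('C')(I) = Mul(-5, -4) = 20)
Function('k')(X) = Add(-3, X) (Function('k')(X) = Add(5, Add(-8, X)) = Add(-3, X))
Mul(93, Add(Add(Function('k')(Function('C')(-5)), 75), -4)) = Mul(93, Add(Add(Add(-3, 20), 75), -4)) = Mul(93, Add(Add(17, 75), -4)) = Mul(93, Add(92, -4)) = Mul(93, 88) = 8184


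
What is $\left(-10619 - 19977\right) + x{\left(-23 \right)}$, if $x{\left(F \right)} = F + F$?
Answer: $-30642$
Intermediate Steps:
$x{\left(F \right)} = 2 F$
$\left(-10619 - 19977\right) + x{\left(-23 \right)} = \left(-10619 - 19977\right) + 2 \left(-23\right) = -30596 - 46 = -30642$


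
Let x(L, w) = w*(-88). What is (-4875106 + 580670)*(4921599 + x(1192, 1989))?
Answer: -20383828201212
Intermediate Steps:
x(L, w) = -88*w
(-4875106 + 580670)*(4921599 + x(1192, 1989)) = (-4875106 + 580670)*(4921599 - 88*1989) = -4294436*(4921599 - 175032) = -4294436*4746567 = -20383828201212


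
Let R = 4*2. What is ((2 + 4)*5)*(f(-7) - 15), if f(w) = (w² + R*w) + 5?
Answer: -510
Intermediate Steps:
R = 8
f(w) = 5 + w² + 8*w (f(w) = (w² + 8*w) + 5 = 5 + w² + 8*w)
((2 + 4)*5)*(f(-7) - 15) = ((2 + 4)*5)*((5 + (-7)² + 8*(-7)) - 15) = (6*5)*((5 + 49 - 56) - 15) = 30*(-2 - 15) = 30*(-17) = -510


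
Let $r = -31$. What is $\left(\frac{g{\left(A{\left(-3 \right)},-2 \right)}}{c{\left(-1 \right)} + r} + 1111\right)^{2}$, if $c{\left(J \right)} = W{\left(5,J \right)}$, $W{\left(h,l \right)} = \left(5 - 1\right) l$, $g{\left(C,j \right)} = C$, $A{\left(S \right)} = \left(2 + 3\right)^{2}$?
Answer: $\frac{60403984}{49} \approx 1.2327 \cdot 10^{6}$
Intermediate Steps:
$A{\left(S \right)} = 25$ ($A{\left(S \right)} = 5^{2} = 25$)
$W{\left(h,l \right)} = 4 l$
$c{\left(J \right)} = 4 J$
$\left(\frac{g{\left(A{\left(-3 \right)},-2 \right)}}{c{\left(-1 \right)} + r} + 1111\right)^{2} = \left(\frac{25}{4 \left(-1\right) - 31} + 1111\right)^{2} = \left(\frac{25}{-4 - 31} + 1111\right)^{2} = \left(\frac{25}{-35} + 1111\right)^{2} = \left(25 \left(- \frac{1}{35}\right) + 1111\right)^{2} = \left(- \frac{5}{7} + 1111\right)^{2} = \left(\frac{7772}{7}\right)^{2} = \frac{60403984}{49}$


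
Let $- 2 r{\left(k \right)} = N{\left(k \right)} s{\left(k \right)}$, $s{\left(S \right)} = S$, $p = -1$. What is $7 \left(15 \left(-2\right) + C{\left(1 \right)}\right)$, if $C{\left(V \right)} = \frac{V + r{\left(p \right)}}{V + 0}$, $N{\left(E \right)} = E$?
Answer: $- \frac{413}{2} \approx -206.5$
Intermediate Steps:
$r{\left(k \right)} = - \frac{k^{2}}{2}$ ($r{\left(k \right)} = - \frac{k k}{2} = - \frac{k^{2}}{2}$)
$C{\left(V \right)} = \frac{- \frac{1}{2} + V}{V}$ ($C{\left(V \right)} = \frac{V - \frac{\left(-1\right)^{2}}{2}}{V + 0} = \frac{V - \frac{1}{2}}{V} = \frac{- \frac{1}{2} + V}{V}$)
$7 \left(15 \left(-2\right) + C{\left(1 \right)}\right) = 7 \left(15 \left(-2\right) + \frac{- \frac{1}{2} + 1}{1}\right) = 7 \left(-30 + 1 \cdot \frac{1}{2}\right) = 7 \left(-30 + \frac{1}{2}\right) = 7 \left(- \frac{59}{2}\right) = - \frac{413}{2}$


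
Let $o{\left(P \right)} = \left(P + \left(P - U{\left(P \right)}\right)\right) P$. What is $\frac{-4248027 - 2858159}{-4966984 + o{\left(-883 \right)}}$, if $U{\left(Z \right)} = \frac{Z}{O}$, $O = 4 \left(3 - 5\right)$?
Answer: $\frac{56849488}{26481159} \approx 2.1468$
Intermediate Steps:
$O = -8$ ($O = 4 \left(-2\right) = -8$)
$U{\left(Z \right)} = - \frac{Z}{8}$ ($U{\left(Z \right)} = \frac{Z}{-8} = Z \left(- \frac{1}{8}\right) = - \frac{Z}{8}$)
$o{\left(P \right)} = \frac{17 P^{2}}{8}$ ($o{\left(P \right)} = \left(P + \left(P - - \frac{P}{8}\right)\right) P = \left(P + \left(P + \frac{P}{8}\right)\right) P = \left(P + \frac{9 P}{8}\right) P = \frac{17 P}{8} P = \frac{17 P^{2}}{8}$)
$\frac{-4248027 - 2858159}{-4966984 + o{\left(-883 \right)}} = \frac{-4248027 - 2858159}{-4966984 + \frac{17 \left(-883\right)^{2}}{8}} = - \frac{7106186}{-4966984 + \frac{17}{8} \cdot 779689} = - \frac{7106186}{-4966984 + \frac{13254713}{8}} = - \frac{7106186}{- \frac{26481159}{8}} = \left(-7106186\right) \left(- \frac{8}{26481159}\right) = \frac{56849488}{26481159}$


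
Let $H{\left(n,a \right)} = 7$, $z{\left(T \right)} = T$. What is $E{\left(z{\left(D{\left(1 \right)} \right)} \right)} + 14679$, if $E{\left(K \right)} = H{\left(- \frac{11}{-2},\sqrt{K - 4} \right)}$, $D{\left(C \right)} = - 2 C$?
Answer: $14686$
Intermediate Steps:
$E{\left(K \right)} = 7$
$E{\left(z{\left(D{\left(1 \right)} \right)} \right)} + 14679 = 7 + 14679 = 14686$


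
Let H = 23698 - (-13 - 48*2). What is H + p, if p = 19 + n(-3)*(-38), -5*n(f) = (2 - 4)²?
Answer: 119282/5 ≈ 23856.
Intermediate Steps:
n(f) = -⅘ (n(f) = -(2 - 4)²/5 = -⅕*(-2)² = -⅕*4 = -⅘)
H = 23807 (H = 23698 - (-13 - 96) = 23698 - 1*(-109) = 23698 + 109 = 23807)
p = 247/5 (p = 19 - ⅘*(-38) = 19 + 152/5 = 247/5 ≈ 49.400)
H + p = 23807 + 247/5 = 119282/5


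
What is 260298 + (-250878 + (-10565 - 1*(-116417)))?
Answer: 115272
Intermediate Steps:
260298 + (-250878 + (-10565 - 1*(-116417))) = 260298 + (-250878 + (-10565 + 116417)) = 260298 + (-250878 + 105852) = 260298 - 145026 = 115272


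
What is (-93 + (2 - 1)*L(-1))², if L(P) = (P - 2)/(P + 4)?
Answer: 8836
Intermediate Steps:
L(P) = (-2 + P)/(4 + P)
(-93 + (2 - 1)*L(-1))² = (-93 + (2 - 1)*((-2 - 1)/(4 - 1)))² = (-93 + 1*(-3/3))² = (-93 + 1*((⅓)*(-3)))² = (-93 + 1*(-1))² = (-93 - 1)² = (-94)² = 8836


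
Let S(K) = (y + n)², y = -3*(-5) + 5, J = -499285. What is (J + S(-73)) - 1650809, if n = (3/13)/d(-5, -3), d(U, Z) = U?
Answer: -9082464941/4225 ≈ -2.1497e+6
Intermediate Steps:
n = -3/65 (n = (3/13)/(-5) = (3*(1/13))*(-⅕) = (3/13)*(-⅕) = -3/65 ≈ -0.046154)
y = 20 (y = 15 + 5 = 20)
S(K) = 1682209/4225 (S(K) = (20 - 3/65)² = (1297/65)² = 1682209/4225)
(J + S(-73)) - 1650809 = (-499285 + 1682209/4225) - 1650809 = -2107796916/4225 - 1650809 = -9082464941/4225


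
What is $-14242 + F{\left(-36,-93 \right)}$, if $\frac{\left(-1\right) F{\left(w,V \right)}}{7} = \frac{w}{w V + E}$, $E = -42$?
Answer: $- \frac{7847300}{551} \approx -14242.0$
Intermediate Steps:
$F{\left(w,V \right)} = - \frac{7 w}{-42 + V w}$ ($F{\left(w,V \right)} = - 7 \frac{w}{w V - 42} = - 7 \frac{w}{V w - 42} = - 7 \frac{w}{-42 + V w} = - \frac{7 w}{-42 + V w}$)
$-14242 + F{\left(-36,-93 \right)} = -14242 - - \frac{252}{-42 - -3348} = -14242 - - \frac{252}{-42 + 3348} = -14242 - - \frac{252}{3306} = -14242 - \left(-252\right) \frac{1}{3306} = -14242 + \frac{42}{551} = - \frac{7847300}{551}$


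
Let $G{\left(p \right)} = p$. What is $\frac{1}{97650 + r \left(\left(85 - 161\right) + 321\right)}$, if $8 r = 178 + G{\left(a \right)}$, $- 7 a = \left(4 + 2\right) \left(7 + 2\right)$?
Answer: $\frac{1}{102865} \approx 9.7215 \cdot 10^{-6}$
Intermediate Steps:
$a = - \frac{54}{7}$ ($a = - \frac{\left(4 + 2\right) \left(7 + 2\right)}{7} = - \frac{6 \cdot 9}{7} = \left(- \frac{1}{7}\right) 54 = - \frac{54}{7} \approx -7.7143$)
$r = \frac{149}{7}$ ($r = \frac{178 - \frac{54}{7}}{8} = \frac{1}{8} \cdot \frac{1192}{7} = \frac{149}{7} \approx 21.286$)
$\frac{1}{97650 + r \left(\left(85 - 161\right) + 321\right)} = \frac{1}{97650 + \frac{149 \left(\left(85 - 161\right) + 321\right)}{7}} = \frac{1}{97650 + \frac{149 \left(-76 + 321\right)}{7}} = \frac{1}{97650 + \frac{149}{7} \cdot 245} = \frac{1}{97650 + 5215} = \frac{1}{102865}$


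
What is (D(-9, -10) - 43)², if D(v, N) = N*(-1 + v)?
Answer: 3249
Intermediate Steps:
(D(-9, -10) - 43)² = (-10*(-1 - 9) - 43)² = (-10*(-10) - 43)² = (100 - 43)² = 57² = 3249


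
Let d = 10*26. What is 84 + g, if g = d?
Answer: 344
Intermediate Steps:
d = 260
g = 260
84 + g = 84 + 260 = 344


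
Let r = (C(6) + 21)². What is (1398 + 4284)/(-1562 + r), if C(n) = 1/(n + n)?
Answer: -818208/160919 ≈ -5.0846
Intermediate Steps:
C(n) = 1/(2*n)
r = 64009/144 (r = ((½)/6 + 21)² = ((½)*(⅙) + 21)² = (1/12 + 21)² = (253/12)² = 64009/144 ≈ 444.51)
(1398 + 4284)/(-1562 + r) = (1398 + 4284)/(-1562 + 64009/144) = 5682/(-160919/144) = 5682*(-144/160919) = -818208/160919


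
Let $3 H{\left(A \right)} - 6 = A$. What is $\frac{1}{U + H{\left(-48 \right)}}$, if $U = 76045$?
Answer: $\frac{1}{76031} \approx 1.3153 \cdot 10^{-5}$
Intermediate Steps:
$H{\left(A \right)} = 2 + \frac{A}{3}$
$\frac{1}{U + H{\left(-48 \right)}} = \frac{1}{76045 + \left(2 + \frac{1}{3} \left(-48\right)\right)} = \frac{1}{76045 + \left(2 - 16\right)} = \frac{1}{76045 - 14} = \frac{1}{76031}$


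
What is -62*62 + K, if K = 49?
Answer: -3795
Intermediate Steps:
-62*62 + K = -62*62 + 49 = -3844 + 49 = -3795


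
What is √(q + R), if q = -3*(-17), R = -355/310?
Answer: √191642/62 ≈ 7.0608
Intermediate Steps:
R = -71/62 (R = -355*1/310 = -71/62 ≈ -1.1452)
q = 51
√(q + R) = √(51 - 71/62) = √(3091/62) = √191642/62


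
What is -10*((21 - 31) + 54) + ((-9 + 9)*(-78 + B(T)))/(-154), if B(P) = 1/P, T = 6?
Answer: -440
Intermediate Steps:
-10*((21 - 31) + 54) + ((-9 + 9)*(-78 + B(T)))/(-154) = -10*((21 - 31) + 54) + ((-9 + 9)*(-78 + 1/6))/(-154) = -10*(-10 + 54) + (0*(-78 + 1/6))*(-1/154) = -10*44 + (0*(-467/6))*(-1/154) = -440 + 0*(-1/154) = -440 + 0 = -440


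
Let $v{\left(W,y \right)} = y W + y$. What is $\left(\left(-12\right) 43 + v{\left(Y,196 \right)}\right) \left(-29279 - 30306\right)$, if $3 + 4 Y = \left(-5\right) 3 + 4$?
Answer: $59942510$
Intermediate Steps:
$Y = - \frac{7}{2}$ ($Y = - \frac{3}{4} + \frac{\left(-5\right) 3 + 4}{4} = - \frac{3}{4} + \frac{-15 + 4}{4} = - \frac{3}{4} + \frac{1}{4} \left(-11\right) = - \frac{3}{4} - \frac{11}{4} = - \frac{7}{2} \approx -3.5$)
$v{\left(W,y \right)} = y + W y$ ($v{\left(W,y \right)} = W y + y = y + W y$)
$\left(\left(-12\right) 43 + v{\left(Y,196 \right)}\right) \left(-29279 - 30306\right) = \left(\left(-12\right) 43 + 196 \left(1 - \frac{7}{2}\right)\right) \left(-29279 - 30306\right) = \left(-516 + 196 \left(- \frac{5}{2}\right)\right) \left(-59585\right) = \left(-516 - 490\right) \left(-59585\right) = \left(-1006\right) \left(-59585\right) = 59942510$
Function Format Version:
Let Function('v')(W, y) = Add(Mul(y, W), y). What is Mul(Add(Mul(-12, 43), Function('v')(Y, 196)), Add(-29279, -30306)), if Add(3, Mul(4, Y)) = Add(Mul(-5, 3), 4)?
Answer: 59942510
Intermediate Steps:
Y = Rational(-7, 2) (Y = Add(Rational(-3, 4), Mul(Rational(1, 4), Add(Mul(-5, 3), 4))) = Add(Rational(-3, 4), Mul(Rational(1, 4), Add(-15, 4))) = Add(Rational(-3, 4), Mul(Rational(1, 4), -11)) = Add(Rational(-3, 4), Rational(-11, 4)) = Rational(-7, 2) ≈ -3.5000)
Function('v')(W, y) = Add(y, Mul(W, y)) (Function('v')(W, y) = Add(Mul(W, y), y) = Add(y, Mul(W, y)))
Mul(Add(Mul(-12, 43), Function('v')(Y, 196)), Add(-29279, -30306)) = Mul(Add(Mul(-12, 43), Mul(196, Add(1, Rational(-7, 2)))), Add(-29279, -30306)) = Mul(Add(-516, Mul(196, Rational(-5, 2))), -59585) = Mul(Add(-516, -490), -59585) = Mul(-1006, -59585) = 59942510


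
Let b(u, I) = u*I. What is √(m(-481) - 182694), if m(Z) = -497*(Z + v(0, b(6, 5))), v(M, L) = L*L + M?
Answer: I*√390937 ≈ 625.25*I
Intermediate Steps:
b(u, I) = I*u
v(M, L) = M + L² (v(M, L) = L² + M = M + L²)
m(Z) = -447300 - 497*Z (m(Z) = -497*(Z + (0 + (5*6)²)) = -497*(Z + (0 + 30²)) = -497*(Z + (0 + 900)) = -497*(Z + 900) = -497*(900 + Z) = -447300 - 497*Z)
√(m(-481) - 182694) = √((-447300 - 497*(-481)) - 182694) = √((-447300 + 239057) - 182694) = √(-208243 - 182694) = √(-390937) = I*√390937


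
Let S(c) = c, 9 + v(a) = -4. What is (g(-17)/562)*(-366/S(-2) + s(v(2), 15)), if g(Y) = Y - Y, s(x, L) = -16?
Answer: 0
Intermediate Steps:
v(a) = -13 (v(a) = -9 - 4 = -13)
g(Y) = 0
(g(-17)/562)*(-366/S(-2) + s(v(2), 15)) = (0/562)*(-366/(-2) - 16) = (0*(1/562))*(-366*(-½) - 16) = 0*(183 - 16) = 0*167 = 0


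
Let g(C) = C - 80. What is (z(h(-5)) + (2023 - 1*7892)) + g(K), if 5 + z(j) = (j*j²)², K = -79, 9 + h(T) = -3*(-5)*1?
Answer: 40623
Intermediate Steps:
h(T) = 6 (h(T) = -9 - 3*(-5)*1 = -9 + 15*1 = -9 + 15 = 6)
g(C) = -80 + C
z(j) = -5 + j⁶ (z(j) = -5 + (j*j²)² = -5 + (j³)² = -5 + j⁶)
(z(h(-5)) + (2023 - 1*7892)) + g(K) = ((-5 + 6⁶) + (2023 - 1*7892)) + (-80 - 79) = ((-5 + 46656) + (2023 - 7892)) - 159 = (46651 - 5869) - 159 = 40782 - 159 = 40623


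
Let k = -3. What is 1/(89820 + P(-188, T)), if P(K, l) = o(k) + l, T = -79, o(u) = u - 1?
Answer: 1/89737 ≈ 1.1144e-5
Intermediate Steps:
o(u) = -1 + u
P(K, l) = -4 + l (P(K, l) = (-1 - 3) + l = -4 + l)
1/(89820 + P(-188, T)) = 1/(89820 + (-4 - 79)) = 1/(89820 - 83) = 1/89737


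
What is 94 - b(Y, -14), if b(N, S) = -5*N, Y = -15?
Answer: 19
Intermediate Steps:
94 - b(Y, -14) = 94 - (-5)*(-15) = 94 - 1*75 = 94 - 75 = 19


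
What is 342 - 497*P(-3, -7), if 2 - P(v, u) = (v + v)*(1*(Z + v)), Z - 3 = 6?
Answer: -18544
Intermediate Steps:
Z = 9 (Z = 3 + 6 = 9)
P(v, u) = 2 - 2*v*(9 + v) (P(v, u) = 2 - (v + v)*1*(9 + v) = 2 - 2*v*(9 + v))
342 - 497*P(-3, -7) = 342 - 497*(2 - 18*(-3) - 2*(-3)**2) = 342 - 497*(2 + 54 - 2*9) = 342 - 497*(2 + 54 - 18) = 342 - 497*38 = 342 - 18886 = -18544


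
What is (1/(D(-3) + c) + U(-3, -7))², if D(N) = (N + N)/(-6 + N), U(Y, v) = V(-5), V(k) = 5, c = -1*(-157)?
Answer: 5607424/223729 ≈ 25.063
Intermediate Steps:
c = 157
U(Y, v) = 5
D(N) = 2*N/(-6 + N) (D(N) = (2*N)/(-6 + N) = 2*N/(-6 + N))
(1/(D(-3) + c) + U(-3, -7))² = (1/(2*(-3)/(-6 - 3) + 157) + 5)² = (1/(2*(-3)/(-9) + 157) + 5)² = (1/(2*(-3)*(-⅑) + 157) + 5)² = (1/(⅔ + 157) + 5)² = (1/(473/3) + 5)² = (3/473 + 5)² = (2368/473)² = 5607424/223729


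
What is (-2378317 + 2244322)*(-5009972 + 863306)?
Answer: 555632510670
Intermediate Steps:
(-2378317 + 2244322)*(-5009972 + 863306) = -133995*(-4146666) = 555632510670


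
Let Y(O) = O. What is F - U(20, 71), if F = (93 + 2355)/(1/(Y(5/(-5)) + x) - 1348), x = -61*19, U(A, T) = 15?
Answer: -8764965/521227 ≈ -16.816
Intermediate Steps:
x = -1159
F = -946560/521227 (F = (93 + 2355)/(1/(5/(-5) - 1159) - 1348) = 2448/(1/(5*(-1/5) - 1159) - 1348) = 2448/(1/(-1 - 1159) - 1348) = 2448/(1/(-1160) - 1348) = 2448/(-1/1160 - 1348) = 2448/(-1563681/1160) = 2448*(-1160/1563681) = -946560/521227 ≈ -1.8160)
F - U(20, 71) = -946560/521227 - 1*15 = -946560/521227 - 15 = -8764965/521227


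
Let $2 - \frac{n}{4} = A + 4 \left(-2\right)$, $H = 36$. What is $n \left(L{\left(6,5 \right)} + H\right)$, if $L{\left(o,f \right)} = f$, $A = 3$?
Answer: $1148$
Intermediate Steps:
$n = 28$ ($n = 8 - 4 \left(3 + 4 \left(-2\right)\right) = 8 - 4 \left(3 - 8\right) = 8 - -20 = 8 + 20 = 28$)
$n \left(L{\left(6,5 \right)} + H\right) = 28 \left(5 + 36\right) = 28 \cdot 41 = 1148$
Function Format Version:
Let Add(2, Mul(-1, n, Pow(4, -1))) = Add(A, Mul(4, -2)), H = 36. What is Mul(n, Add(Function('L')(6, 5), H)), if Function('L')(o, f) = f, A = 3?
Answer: 1148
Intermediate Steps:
n = 28 (n = Add(8, Mul(-4, Add(3, Mul(4, -2)))) = Add(8, Mul(-4, Add(3, -8))) = Add(8, Mul(-4, -5)) = Add(8, 20) = 28)
Mul(n, Add(Function('L')(6, 5), H)) = Mul(28, Add(5, 36)) = Mul(28, 41) = 1148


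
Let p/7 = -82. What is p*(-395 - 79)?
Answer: 272076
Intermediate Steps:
p = -574 (p = 7*(-82) = -574)
p*(-395 - 79) = -574*(-395 - 79) = -574*(-474) = 272076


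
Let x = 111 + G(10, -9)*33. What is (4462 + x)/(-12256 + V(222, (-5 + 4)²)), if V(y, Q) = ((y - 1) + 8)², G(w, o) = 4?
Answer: 941/8037 ≈ 0.11708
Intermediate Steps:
V(y, Q) = (7 + y)² (V(y, Q) = ((-1 + y) + 8)² = (7 + y)²)
x = 243 (x = 111 + 4*33 = 111 + 132 = 243)
(4462 + x)/(-12256 + V(222, (-5 + 4)²)) = (4462 + 243)/(-12256 + (7 + 222)²) = 4705/(-12256 + 229²) = 4705/(-12256 + 52441) = 4705/40185 = 4705*(1/40185) = 941/8037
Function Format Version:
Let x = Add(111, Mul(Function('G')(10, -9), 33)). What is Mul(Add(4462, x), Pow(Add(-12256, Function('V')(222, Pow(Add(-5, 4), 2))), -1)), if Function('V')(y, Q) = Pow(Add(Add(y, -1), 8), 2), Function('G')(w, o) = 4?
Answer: Rational(941, 8037) ≈ 0.11708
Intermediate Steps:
Function('V')(y, Q) = Pow(Add(7, y), 2) (Function('V')(y, Q) = Pow(Add(Add(-1, y), 8), 2) = Pow(Add(7, y), 2))
x = 243 (x = Add(111, Mul(4, 33)) = Add(111, 132) = 243)
Mul(Add(4462, x), Pow(Add(-12256, Function('V')(222, Pow(Add(-5, 4), 2))), -1)) = Mul(Add(4462, 243), Pow(Add(-12256, Pow(Add(7, 222), 2)), -1)) = Mul(4705, Pow(Add(-12256, Pow(229, 2)), -1)) = Mul(4705, Pow(Add(-12256, 52441), -1)) = Mul(4705, Pow(40185, -1)) = Mul(4705, Rational(1, 40185)) = Rational(941, 8037)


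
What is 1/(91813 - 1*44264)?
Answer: 1/47549 ≈ 2.1031e-5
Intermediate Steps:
1/(91813 - 1*44264) = 1/(91813 - 44264) = 1/47549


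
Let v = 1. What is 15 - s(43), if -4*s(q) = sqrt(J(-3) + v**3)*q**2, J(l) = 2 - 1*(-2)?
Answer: 15 + 1849*sqrt(5)/4 ≈ 1048.6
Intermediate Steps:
J(l) = 4 (J(l) = 2 + 2 = 4)
s(q) = -sqrt(5)*q**2/4 (s(q) = -sqrt(4 + 1**3)*q**2/4 = -sqrt(4 + 1)*q**2/4 = -sqrt(5)*q**2/4)
15 - s(43) = 15 - (-1)*sqrt(5)*43**2/4 = 15 - (-1)*sqrt(5)*1849/4 = 15 - (-1849)*sqrt(5)/4 = 15 + 1849*sqrt(5)/4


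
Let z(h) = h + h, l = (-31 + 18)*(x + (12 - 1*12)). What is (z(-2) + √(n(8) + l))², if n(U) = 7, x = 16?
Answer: (4 - I*√201)² ≈ -185.0 - 113.42*I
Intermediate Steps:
l = -208 (l = (-31 + 18)*(16 + (12 - 1*12)) = -13*(16 + (12 - 12)) = -13*(16 + 0) = -13*16 = -208)
z(h) = 2*h
(z(-2) + √(n(8) + l))² = (2*(-2) + √(7 - 208))² = (-4 + √(-201))² = (-4 + I*√201)²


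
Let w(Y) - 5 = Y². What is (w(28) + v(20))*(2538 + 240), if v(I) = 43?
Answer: 2311296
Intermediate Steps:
w(Y) = 5 + Y²
(w(28) + v(20))*(2538 + 240) = ((5 + 28²) + 43)*(2538 + 240) = ((5 + 784) + 43)*2778 = (789 + 43)*2778 = 832*2778 = 2311296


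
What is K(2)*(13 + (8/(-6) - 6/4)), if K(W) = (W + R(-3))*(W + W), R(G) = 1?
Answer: 122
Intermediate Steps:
K(W) = 2*W*(1 + W) (K(W) = (W + 1)*(W + W) = (1 + W)*(2*W) = 2*W*(1 + W))
K(2)*(13 + (8/(-6) - 6/4)) = (2*2*(1 + 2))*(13 + (8/(-6) - 6/4)) = (2*2*3)*(13 + (8*(-⅙) - 6*¼)) = 12*(13 + (-4/3 - 3/2)) = 12*(13 - 17/6) = 12*(61/6) = 122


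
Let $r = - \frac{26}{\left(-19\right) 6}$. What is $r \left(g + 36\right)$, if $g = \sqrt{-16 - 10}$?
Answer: $\frac{156}{19} + \frac{13 i \sqrt{26}}{57} \approx 8.2105 + 1.1629 i$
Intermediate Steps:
$r = \frac{13}{57}$ ($r = - \frac{26}{-114} = \left(-26\right) \left(- \frac{1}{114}\right) = \frac{13}{57} \approx 0.22807$)
$g = i \sqrt{26}$ ($g = \sqrt{-26} = i \sqrt{26} \approx 5.099 i$)
$r \left(g + 36\right) = \frac{13 \left(i \sqrt{26} + 36\right)}{57} = \frac{13 \left(36 + i \sqrt{26}\right)}{57} = \frac{156}{19} + \frac{13 i \sqrt{26}}{57}$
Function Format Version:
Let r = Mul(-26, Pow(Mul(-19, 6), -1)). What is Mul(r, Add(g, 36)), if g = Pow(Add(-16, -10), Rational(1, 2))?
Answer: Add(Rational(156, 19), Mul(Rational(13, 57), I, Pow(26, Rational(1, 2)))) ≈ Add(8.2105, Mul(1.1629, I))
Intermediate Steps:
r = Rational(13, 57) (r = Mul(-26, Pow(-114, -1)) = Mul(-26, Rational(-1, 114)) = Rational(13, 57) ≈ 0.22807)
g = Mul(I, Pow(26, Rational(1, 2))) (g = Pow(-26, Rational(1, 2)) = Mul(I, Pow(26, Rational(1, 2))) ≈ Mul(5.0990, I))
Mul(r, Add(g, 36)) = Mul(Rational(13, 57), Add(Mul(I, Pow(26, Rational(1, 2))), 36)) = Mul(Rational(13, 57), Add(36, Mul(I, Pow(26, Rational(1, 2))))) = Add(Rational(156, 19), Mul(Rational(13, 57), I, Pow(26, Rational(1, 2))))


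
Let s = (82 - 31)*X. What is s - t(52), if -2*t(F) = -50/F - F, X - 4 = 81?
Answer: 224043/52 ≈ 4308.5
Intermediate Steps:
X = 85 (X = 4 + 81 = 85)
t(F) = F/2 + 25/F (t(F) = -(-50/F - F)/2 = -(-F - 50/F)/2 = F/2 + 25/F)
s = 4335 (s = (82 - 31)*85 = 51*85 = 4335)
s - t(52) = 4335 - ((½)*52 + 25/52) = 4335 - (26 + 25*(1/52)) = 4335 - (26 + 25/52) = 4335 - 1*1377/52 = 4335 - 1377/52 = 224043/52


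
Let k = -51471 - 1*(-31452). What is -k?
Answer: 20019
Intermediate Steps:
k = -20019 (k = -51471 + 31452 = -20019)
-k = -1*(-20019) = 20019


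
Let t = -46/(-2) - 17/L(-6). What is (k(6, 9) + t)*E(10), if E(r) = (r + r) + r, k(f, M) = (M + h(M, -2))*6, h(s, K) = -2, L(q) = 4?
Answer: 3645/2 ≈ 1822.5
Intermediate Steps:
k(f, M) = -12 + 6*M (k(f, M) = (M - 2)*6 = (-2 + M)*6 = -12 + 6*M)
E(r) = 3*r (E(r) = 2*r + r = 3*r)
t = 75/4 (t = -46/(-2) - 17/4 = -46*(-½) - 17*¼ = 23 - 17/4 = 75/4 ≈ 18.750)
(k(6, 9) + t)*E(10) = ((-12 + 6*9) + 75/4)*(3*10) = ((-12 + 54) + 75/4)*30 = (42 + 75/4)*30 = (243/4)*30 = 3645/2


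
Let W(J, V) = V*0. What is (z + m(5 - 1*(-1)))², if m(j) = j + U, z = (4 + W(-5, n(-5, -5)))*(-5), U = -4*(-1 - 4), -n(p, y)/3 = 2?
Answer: 36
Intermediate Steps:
n(p, y) = -6 (n(p, y) = -3*2 = -6)
W(J, V) = 0
U = 20 (U = -4*(-5) = 20)
z = -20 (z = (4 + 0)*(-5) = 4*(-5) = -20)
m(j) = 20 + j (m(j) = j + 20 = 20 + j)
(z + m(5 - 1*(-1)))² = (-20 + (20 + (5 - 1*(-1))))² = (-20 + (20 + (5 + 1)))² = (-20 + (20 + 6))² = (-20 + 26)² = 6² = 36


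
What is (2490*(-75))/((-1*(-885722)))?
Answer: -93375/442861 ≈ -0.21084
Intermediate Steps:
(2490*(-75))/((-1*(-885722))) = -186750/885722 = -186750*1/885722 = -93375/442861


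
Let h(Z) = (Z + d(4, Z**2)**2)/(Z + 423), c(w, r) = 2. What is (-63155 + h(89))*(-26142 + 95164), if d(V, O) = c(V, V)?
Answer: -1115922399437/256 ≈ -4.3591e+9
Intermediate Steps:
d(V, O) = 2
h(Z) = (4 + Z)/(423 + Z) (h(Z) = (Z + 2**2)/(Z + 423) = (Z + 4)/(423 + Z) = (4 + Z)/(423 + Z))
(-63155 + h(89))*(-26142 + 95164) = (-63155 + (4 + 89)/(423 + 89))*(-26142 + 95164) = (-63155 + 93/512)*69022 = -32335267/512*69022 = -1115922399437/256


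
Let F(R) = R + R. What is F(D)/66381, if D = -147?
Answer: -14/3161 ≈ -0.0044290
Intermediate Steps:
F(R) = 2*R
F(D)/66381 = (2*(-147))/66381 = -294*1/66381 = -14/3161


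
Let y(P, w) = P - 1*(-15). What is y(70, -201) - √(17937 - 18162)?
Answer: 85 - 15*I ≈ 85.0 - 15.0*I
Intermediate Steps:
y(P, w) = 15 + P (y(P, w) = P + 15 = 15 + P)
y(70, -201) - √(17937 - 18162) = (15 + 70) - √(17937 - 18162) = 85 - √(-225) = 85 - 15*I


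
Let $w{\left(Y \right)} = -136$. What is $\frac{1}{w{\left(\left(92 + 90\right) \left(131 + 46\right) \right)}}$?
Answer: $- \frac{1}{136} \approx -0.0073529$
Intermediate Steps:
$\frac{1}{w{\left(\left(92 + 90\right) \left(131 + 46\right) \right)}} = \frac{1}{-136} = - \frac{1}{136}$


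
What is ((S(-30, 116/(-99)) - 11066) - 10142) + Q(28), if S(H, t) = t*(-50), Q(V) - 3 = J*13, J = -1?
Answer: -2094782/99 ≈ -21159.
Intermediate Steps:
Q(V) = -10 (Q(V) = 3 - 1*13 = 3 - 13 = -10)
S(H, t) = -50*t
((S(-30, 116/(-99)) - 11066) - 10142) + Q(28) = ((-5800/(-99) - 11066) - 10142) - 10 = ((-5800*(-1)/99 - 11066) - 10142) - 10 = ((-50*(-116/99) - 11066) - 10142) - 10 = ((5800/99 - 11066) - 10142) - 10 = (-1089734/99 - 10142) - 10 = -2093792/99 - 10 = -2094782/99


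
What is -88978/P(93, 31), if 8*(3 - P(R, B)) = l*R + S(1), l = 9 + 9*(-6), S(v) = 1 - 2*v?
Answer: -355912/2105 ≈ -169.08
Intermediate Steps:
l = -45 (l = 9 - 54 = -45)
P(R, B) = 25/8 + 45*R/8 (P(R, B) = 3 - (-45*R + (1 - 2*1))/8 = 3 - (-45*R + (1 - 2))/8 = 3 - (-45*R - 1)/8 = 3 - (-1 - 45*R)/8 = 3 + (⅛ + 45*R/8) = 25/8 + 45*R/8)
-88978/P(93, 31) = -88978/(25/8 + (45/8)*93) = -88978/(25/8 + 4185/8) = -88978/2105/4 = -88978*4/2105 = -355912/2105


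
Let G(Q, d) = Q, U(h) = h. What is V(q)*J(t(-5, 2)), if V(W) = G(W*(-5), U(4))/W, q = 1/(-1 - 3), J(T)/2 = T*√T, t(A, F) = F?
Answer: -20*√2 ≈ -28.284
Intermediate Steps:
J(T) = 2*T^(3/2) (J(T) = 2*(T*√T) = 2*T^(3/2))
q = -¼ (q = 1/(-4) = -¼ ≈ -0.25000)
V(W) = -5 (V(W) = (W*(-5))/W = (-5*W)/W = -5)
V(q)*J(t(-5, 2)) = -10*2^(3/2) = -10*2*√2 = -20*√2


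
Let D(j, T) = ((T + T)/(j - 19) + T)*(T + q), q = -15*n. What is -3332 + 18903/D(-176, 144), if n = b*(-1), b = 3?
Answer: -1944252259/583632 ≈ -3331.3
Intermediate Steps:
n = -3 (n = 3*(-1) = -3)
q = 45 (q = -15*(-3) = 45)
D(j, T) = (45 + T)*(T + 2*T/(-19 + j)) (D(j, T) = ((T + T)/(j - 19) + T)*(T + 45) = ((2*T)/(-19 + j) + T)*(45 + T) = (2*T/(-19 + j) + T)*(45 + T) = (T + 2*T/(-19 + j))*(45 + T) = (45 + T)*(T + 2*T/(-19 + j)))
-3332 + 18903/D(-176, 144) = -3332 + 18903/((144*(-765 - 17*144 + 45*(-176) + 144*(-176))/(-19 - 176))) = -3332 + 18903/((144*(-765 - 2448 - 7920 - 25344)/(-195))) = -3332 + 18903/((144*(-1/195)*(-36477))) = -3332 + 18903/(1750896/65) = -3332 + 18903*(65/1750896) = -3332 + 409565/583632 = -1944252259/583632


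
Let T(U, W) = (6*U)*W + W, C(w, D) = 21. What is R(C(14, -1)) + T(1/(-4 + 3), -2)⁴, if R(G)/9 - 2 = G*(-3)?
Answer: 9451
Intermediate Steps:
T(U, W) = W + 6*U*W (T(U, W) = 6*U*W + W = W + 6*U*W)
R(G) = 18 - 27*G (R(G) = 18 + 9*(G*(-3)) = 18 + 9*(-3*G) = 18 - 27*G)
R(C(14, -1)) + T(1/(-4 + 3), -2)⁴ = (18 - 27*21) + (-2*(1 + 6/(-4 + 3)))⁴ = (18 - 567) + (-2*(1 + 6/(-1)))⁴ = -549 + (-2*(1 + 6*(-1)))⁴ = -549 + (-2*(1 - 6))⁴ = -549 + (-2*(-5))⁴ = -549 + 10⁴ = -549 + 10000 = 9451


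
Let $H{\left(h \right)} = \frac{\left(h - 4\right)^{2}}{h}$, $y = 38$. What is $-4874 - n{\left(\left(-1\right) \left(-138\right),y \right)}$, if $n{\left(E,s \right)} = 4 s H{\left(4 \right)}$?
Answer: $-4874$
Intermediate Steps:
$H{\left(h \right)} = \frac{\left(-4 + h\right)^{2}}{h}$
$n{\left(E,s \right)} = 0$ ($n{\left(E,s \right)} = 4 s \frac{\left(-4 + 4\right)^{2}}{4} = 4 s \frac{0^{2}}{4} = 4 s \frac{1}{4} \cdot 0 = 4 s 0 = 0$)
$-4874 - n{\left(\left(-1\right) \left(-138\right),y \right)} = -4874 - 0 = -4874 + 0 = -4874$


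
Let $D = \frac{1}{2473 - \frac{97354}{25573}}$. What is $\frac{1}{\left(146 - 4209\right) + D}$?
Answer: $- \frac{63144675}{256556788952} \approx -0.00024612$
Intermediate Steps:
$D = \frac{25573}{63144675}$ ($D = \frac{1}{2473 - \frac{97354}{25573}} = \frac{1}{\frac{63144675}{25573}} = \frac{25573}{63144675} \approx 0.00040499$)
$\frac{1}{\left(146 - 4209\right) + D} = \frac{1}{\left(146 - 4209\right) + \frac{25573}{63144675}} = \frac{1}{-4063 + \frac{25573}{63144675}} = \frac{1}{- \frac{256556788952}{63144675}} = - \frac{63144675}{256556788952}$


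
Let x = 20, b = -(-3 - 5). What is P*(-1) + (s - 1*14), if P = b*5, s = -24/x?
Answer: -276/5 ≈ -55.200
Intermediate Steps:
b = 8 (b = -1*(-8) = 8)
s = -6/5 (s = -24/20 = -24*1/20 = -6/5 ≈ -1.2000)
P = 40 (P = 8*5 = 40)
P*(-1) + (s - 1*14) = 40*(-1) + (-6/5 - 1*14) = -40 + (-6/5 - 14) = -40 - 76/5 = -276/5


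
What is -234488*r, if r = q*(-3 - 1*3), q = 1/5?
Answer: 1406928/5 ≈ 2.8139e+5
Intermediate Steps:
q = 1/5 (q = 1*(1/5) = 1/5 ≈ 0.20000)
r = -6/5 (r = (-3 - 1*3)/5 = (-3 - 3)/5 = (1/5)*(-6) = -6/5 ≈ -1.2000)
-234488*r = -234488*(-6/5) = 1406928/5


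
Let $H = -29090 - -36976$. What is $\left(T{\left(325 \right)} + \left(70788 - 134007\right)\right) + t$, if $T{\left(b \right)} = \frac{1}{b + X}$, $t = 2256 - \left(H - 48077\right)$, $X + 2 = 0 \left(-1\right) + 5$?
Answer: $- \frac{6813215}{328} \approx -20772.0$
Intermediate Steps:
$H = 7886$ ($H = -29090 + 36976 = 7886$)
$X = 3$ ($X = -2 + \left(0 \left(-1\right) + 5\right) = -2 + \left(0 + 5\right) = -2 + 5 = 3$)
$t = 42447$ ($t = 2256 - \left(7886 - 48077\right) = 2256 - -40191 = 2256 + 40191 = 42447$)
$T{\left(b \right)} = \frac{1}{3 + b}$ ($T{\left(b \right)} = \frac{1}{b + 3} = \frac{1}{3 + b}$)
$\left(T{\left(325 \right)} + \left(70788 - 134007\right)\right) + t = \left(\frac{1}{3 + 325} + \left(70788 - 134007\right)\right) + 42447 = \left(\frac{1}{328} - 63219\right) + 42447 = - \frac{20735831}{328} + 42447 = - \frac{6813215}{328}$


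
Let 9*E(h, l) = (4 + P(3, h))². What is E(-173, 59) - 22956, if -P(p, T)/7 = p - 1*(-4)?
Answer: -22731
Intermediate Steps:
P(p, T) = -28 - 7*p (P(p, T) = -7*(p - 1*(-4)) = -7*(p + 4) = -7*(4 + p) = -28 - 7*p)
E(h, l) = 225 (E(h, l) = (4 + (-28 - 7*3))²/9 = (4 + (-28 - 21))²/9 = (4 - 49)²/9 = (⅑)*(-45)² = (⅑)*2025 = 225)
E(-173, 59) - 22956 = 225 - 22956 = -22731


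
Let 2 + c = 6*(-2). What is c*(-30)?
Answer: 420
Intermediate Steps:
c = -14 (c = -2 + 6*(-2) = -2 - 12 = -14)
c*(-30) = -14*(-30) = 420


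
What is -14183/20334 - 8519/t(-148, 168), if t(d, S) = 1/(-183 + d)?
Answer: 57337575343/20334 ≈ 2.8198e+6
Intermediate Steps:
-14183/20334 - 8519/t(-148, 168) = -14183/20334 - 8519/(1/(-183 - 148)) = -14183*1/20334 - 8519/(1/(-331)) = -14183/20334 - 8519/(-1/331) = -14183/20334 - 8519*(-331) = -14183/20334 + 2819789 = 57337575343/20334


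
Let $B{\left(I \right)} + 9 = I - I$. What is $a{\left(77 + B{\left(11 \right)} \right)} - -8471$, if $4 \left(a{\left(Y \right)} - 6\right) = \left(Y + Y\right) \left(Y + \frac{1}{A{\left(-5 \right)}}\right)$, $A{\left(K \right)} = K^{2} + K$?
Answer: $\frac{107907}{10} \approx 10791.0$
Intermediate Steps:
$B{\left(I \right)} = -9$ ($B{\left(I \right)} = -9 + \left(I - I\right) = -9 + 0 = -9$)
$A{\left(K \right)} = K + K^{2}$
$a{\left(Y \right)} = 6 + \frac{Y \left(\frac{1}{20} + Y\right)}{2}$ ($a{\left(Y \right)} = 6 + \frac{\left(Y + Y\right) \left(Y + \frac{1}{\left(-5\right) \left(1 - 5\right)}\right)}{4} = 6 + \frac{2 Y \left(Y + \frac{1}{\left(-5\right) \left(-4\right)}\right)}{4} = 6 + \frac{2 Y \left(Y + \frac{1}{20}\right)}{4} = 6 + \frac{2 Y \left(\frac{1}{20} + Y\right)}{4} = 6 + \frac{Y \left(\frac{1}{20} + Y\right)}{2}$)
$a{\left(77 + B{\left(11 \right)} \right)} - -8471 = \left(6 + \frac{\left(77 - 9\right)^{2}}{2} + \frac{77 - 9}{40}\right) - -8471 = \left(6 + \frac{68^{2}}{2} + \frac{1}{40} \cdot 68\right) + 8471 = \left(6 + \frac{1}{2} \cdot 4624 + \frac{17}{10}\right) + 8471 = \left(6 + 2312 + \frac{17}{10}\right) + 8471 = \frac{23197}{10} + 8471 = \frac{107907}{10}$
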